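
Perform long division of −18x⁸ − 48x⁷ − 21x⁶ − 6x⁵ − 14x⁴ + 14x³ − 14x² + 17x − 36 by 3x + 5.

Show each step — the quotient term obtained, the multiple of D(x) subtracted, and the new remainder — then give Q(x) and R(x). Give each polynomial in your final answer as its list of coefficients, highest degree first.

Step 1: lead(−18x⁸ − 48x⁷ − 21x⁶ − 6x⁵ − 14x⁴ + 14x³ − 14x² + 17x − 36) ÷ lead(D) = −18x⁸ ÷ 3x = −6x⁷. Subtract (−6x⁷)·D = −18x⁸ − 30x⁷. Remainder: −18x⁷ − 21x⁶ − 6x⁵ − 14x⁴ + 14x³ − 14x² + 17x − 36.
Step 2: lead(−18x⁷ − 21x⁶ − 6x⁵ − 14x⁴ + 14x³ − 14x² + 17x − 36) ÷ lead(D) = −18x⁷ ÷ 3x = −6x⁶. Subtract (−6x⁶)·D = −18x⁷ − 30x⁶. Remainder: 9x⁶ − 6x⁵ − 14x⁴ + 14x³ − 14x² + 17x − 36.
Step 3: lead(9x⁶ − 6x⁵ − 14x⁴ + 14x³ − 14x² + 17x − 36) ÷ lead(D) = 9x⁶ ÷ 3x = 3x⁵. Subtract (3x⁵)·D = 9x⁶ + 15x⁵. Remainder: −21x⁵ − 14x⁴ + 14x³ − 14x² + 17x − 36.
Step 4: lead(−21x⁵ − 14x⁴ + 14x³ − 14x² + 17x − 36) ÷ lead(D) = −21x⁵ ÷ 3x = −7x⁴. Subtract (−7x⁴)·D = −21x⁵ − 35x⁴. Remainder: 21x⁴ + 14x³ − 14x² + 17x − 36.
Step 5: lead(21x⁴ + 14x³ − 14x² + 17x − 36) ÷ lead(D) = 21x⁴ ÷ 3x = 7x³. Subtract (7x³)·D = 21x⁴ + 35x³. Remainder: −21x³ − 14x² + 17x − 36.
Step 6: lead(−21x³ − 14x² + 17x − 36) ÷ lead(D) = −21x³ ÷ 3x = −7x². Subtract (−7x²)·D = −21x³ − 35x². Remainder: 21x² + 17x − 36.
Step 7: lead(21x² + 17x − 36) ÷ lead(D) = 21x² ÷ 3x = 7x. Subtract (7x)·D = 21x² + 35x. Remainder: −18x − 36.
Step 8: lead(−18x − 36) ÷ lead(D) = −18x ÷ 3x = −6. Subtract (−6)·D = −18x − 30. Remainder: −6.

Q = [-6, -6, 3, -7, 7, -7, 7, -6]; R = [-6]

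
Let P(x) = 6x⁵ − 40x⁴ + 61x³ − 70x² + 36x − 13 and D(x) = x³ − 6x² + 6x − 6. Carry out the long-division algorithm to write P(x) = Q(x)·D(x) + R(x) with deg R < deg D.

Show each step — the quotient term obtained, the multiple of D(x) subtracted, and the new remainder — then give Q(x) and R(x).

Step 1: lead(6x⁵ − 40x⁴ + 61x³ − 70x² + 36x − 13) ÷ lead(D) = 6x⁵ ÷ x³ = 6x². Subtract (6x²)·D = 6x⁵ − 36x⁴ + 36x³ − 36x². Remainder: −4x⁴ + 25x³ − 34x² + 36x − 13.
Step 2: lead(−4x⁴ + 25x³ − 34x² + 36x − 13) ÷ lead(D) = −4x⁴ ÷ x³ = −4x. Subtract (−4x)·D = −4x⁴ + 24x³ − 24x² + 24x. Remainder: x³ − 10x² + 12x − 13.
Step 3: lead(x³ − 10x² + 12x − 13) ÷ lead(D) = x³ ÷ x³ = 1. Subtract (1)·D = x³ − 6x² + 6x − 6. Remainder: −4x² + 6x − 7.

Q(x) = 6x² − 4x + 1; R(x) = −4x² + 6x − 7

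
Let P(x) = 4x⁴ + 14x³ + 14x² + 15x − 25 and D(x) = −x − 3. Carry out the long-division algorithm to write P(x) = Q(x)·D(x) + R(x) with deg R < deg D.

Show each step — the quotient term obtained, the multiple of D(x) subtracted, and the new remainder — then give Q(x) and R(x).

Q(x) = −4x³ − 2x² − 8x + 9; R(x) = 2

Step 1: lead(4x⁴ + 14x³ + 14x² + 15x − 25) ÷ lead(D) = 4x⁴ ÷ −x = −4x³. Subtract (−4x³)·D = 4x⁴ + 12x³. Remainder: 2x³ + 14x² + 15x − 25.
Step 2: lead(2x³ + 14x² + 15x − 25) ÷ lead(D) = 2x³ ÷ −x = −2x². Subtract (−2x²)·D = 2x³ + 6x². Remainder: 8x² + 15x − 25.
Step 3: lead(8x² + 15x − 25) ÷ lead(D) = 8x² ÷ −x = −8x. Subtract (−8x)·D = 8x² + 24x. Remainder: −9x − 25.
Step 4: lead(−9x − 25) ÷ lead(D) = −9x ÷ −x = 9. Subtract (9)·D = −9x − 27. Remainder: 2.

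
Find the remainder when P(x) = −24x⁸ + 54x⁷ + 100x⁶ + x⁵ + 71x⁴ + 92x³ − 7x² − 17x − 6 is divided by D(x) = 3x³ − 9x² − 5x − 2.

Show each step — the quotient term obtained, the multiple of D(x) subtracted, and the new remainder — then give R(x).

R(x) = 4

Step 1: lead(−24x⁸ + 54x⁷ + 100x⁶ + x⁵ + 71x⁴ + 92x³ − 7x² − 17x − 6) ÷ lead(D) = −24x⁸ ÷ 3x³ = −8x⁵. Subtract (−8x⁵)·D = −24x⁸ + 72x⁷ + 40x⁶ + 16x⁵. Remainder: −18x⁷ + 60x⁶ − 15x⁵ + 71x⁴ + 92x³ − 7x² − 17x − 6.
Step 2: lead(−18x⁷ + 60x⁶ − 15x⁵ + 71x⁴ + 92x³ − 7x² − 17x − 6) ÷ lead(D) = −18x⁷ ÷ 3x³ = −6x⁴. Subtract (−6x⁴)·D = −18x⁷ + 54x⁶ + 30x⁵ + 12x⁴. Remainder: 6x⁶ − 45x⁵ + 59x⁴ + 92x³ − 7x² − 17x − 6.
Step 3: lead(6x⁶ − 45x⁵ + 59x⁴ + 92x³ − 7x² − 17x − 6) ÷ lead(D) = 6x⁶ ÷ 3x³ = 2x³. Subtract (2x³)·D = 6x⁶ − 18x⁵ − 10x⁴ − 4x³. Remainder: −27x⁵ + 69x⁴ + 96x³ − 7x² − 17x − 6.
Step 4: lead(−27x⁵ + 69x⁴ + 96x³ − 7x² − 17x − 6) ÷ lead(D) = −27x⁵ ÷ 3x³ = −9x². Subtract (−9x²)·D = −27x⁵ + 81x⁴ + 45x³ + 18x². Remainder: −12x⁴ + 51x³ − 25x² − 17x − 6.
Step 5: lead(−12x⁴ + 51x³ − 25x² − 17x − 6) ÷ lead(D) = −12x⁴ ÷ 3x³ = −4x. Subtract (−4x)·D = −12x⁴ + 36x³ + 20x² + 8x. Remainder: 15x³ − 45x² − 25x − 6.
Step 6: lead(15x³ − 45x² − 25x − 6) ÷ lead(D) = 15x³ ÷ 3x³ = 5. Subtract (5)·D = 15x³ − 45x² − 25x − 10. Remainder: 4.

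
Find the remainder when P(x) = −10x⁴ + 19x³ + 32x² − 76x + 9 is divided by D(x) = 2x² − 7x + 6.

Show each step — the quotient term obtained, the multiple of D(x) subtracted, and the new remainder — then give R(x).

Step 1: lead(−10x⁴ + 19x³ + 32x² − 76x + 9) ÷ lead(D) = −10x⁴ ÷ 2x² = −5x². Subtract (−5x²)·D = −10x⁴ + 35x³ − 30x². Remainder: −16x³ + 62x² − 76x + 9.
Step 2: lead(−16x³ + 62x² − 76x + 9) ÷ lead(D) = −16x³ ÷ 2x² = −8x. Subtract (−8x)·D = −16x³ + 56x² − 48x. Remainder: 6x² − 28x + 9.
Step 3: lead(6x² − 28x + 9) ÷ lead(D) = 6x² ÷ 2x² = 3. Subtract (3)·D = 6x² − 21x + 18. Remainder: −7x − 9.

R(x) = −7x − 9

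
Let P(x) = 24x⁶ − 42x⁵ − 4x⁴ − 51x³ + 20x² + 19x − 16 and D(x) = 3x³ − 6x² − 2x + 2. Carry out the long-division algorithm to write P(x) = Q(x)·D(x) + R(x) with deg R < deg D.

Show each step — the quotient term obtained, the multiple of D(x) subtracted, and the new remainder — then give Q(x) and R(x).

Step 1: lead(24x⁶ − 42x⁵ − 4x⁴ − 51x³ + 20x² + 19x − 16) ÷ lead(D) = 24x⁶ ÷ 3x³ = 8x³. Subtract (8x³)·D = 24x⁶ − 48x⁵ − 16x⁴ + 16x³. Remainder: 6x⁵ + 12x⁴ − 67x³ + 20x² + 19x − 16.
Step 2: lead(6x⁵ + 12x⁴ − 67x³ + 20x² + 19x − 16) ÷ lead(D) = 6x⁵ ÷ 3x³ = 2x². Subtract (2x²)·D = 6x⁵ − 12x⁴ − 4x³ + 4x². Remainder: 24x⁴ − 63x³ + 16x² + 19x − 16.
Step 3: lead(24x⁴ − 63x³ + 16x² + 19x − 16) ÷ lead(D) = 24x⁴ ÷ 3x³ = 8x. Subtract (8x)·D = 24x⁴ − 48x³ − 16x² + 16x. Remainder: −15x³ + 32x² + 3x − 16.
Step 4: lead(−15x³ + 32x² + 3x − 16) ÷ lead(D) = −15x³ ÷ 3x³ = −5. Subtract (−5)·D = −15x³ + 30x² + 10x − 10. Remainder: 2x² − 7x − 6.

Q(x) = 8x³ + 2x² + 8x − 5; R(x) = 2x² − 7x − 6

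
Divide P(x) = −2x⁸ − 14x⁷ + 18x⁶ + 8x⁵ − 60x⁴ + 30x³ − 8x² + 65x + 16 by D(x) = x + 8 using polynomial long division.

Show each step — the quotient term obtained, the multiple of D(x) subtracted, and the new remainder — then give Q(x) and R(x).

Q(x) = −2x⁷ + 2x⁶ + 2x⁵ − 8x⁴ + 4x³ − 2x² + 8x + 1; R(x) = 8

Step 1: lead(−2x⁸ − 14x⁷ + 18x⁶ + 8x⁵ − 60x⁴ + 30x³ − 8x² + 65x + 16) ÷ lead(D) = −2x⁸ ÷ x = −2x⁷. Subtract (−2x⁷)·D = −2x⁸ − 16x⁷. Remainder: 2x⁷ + 18x⁶ + 8x⁵ − 60x⁴ + 30x³ − 8x² + 65x + 16.
Step 2: lead(2x⁷ + 18x⁶ + 8x⁵ − 60x⁴ + 30x³ − 8x² + 65x + 16) ÷ lead(D) = 2x⁷ ÷ x = 2x⁶. Subtract (2x⁶)·D = 2x⁷ + 16x⁶. Remainder: 2x⁶ + 8x⁵ − 60x⁴ + 30x³ − 8x² + 65x + 16.
Step 3: lead(2x⁶ + 8x⁵ − 60x⁴ + 30x³ − 8x² + 65x + 16) ÷ lead(D) = 2x⁶ ÷ x = 2x⁵. Subtract (2x⁵)·D = 2x⁶ + 16x⁵. Remainder: −8x⁵ − 60x⁴ + 30x³ − 8x² + 65x + 16.
Step 4: lead(−8x⁵ − 60x⁴ + 30x³ − 8x² + 65x + 16) ÷ lead(D) = −8x⁵ ÷ x = −8x⁴. Subtract (−8x⁴)·D = −8x⁵ − 64x⁴. Remainder: 4x⁴ + 30x³ − 8x² + 65x + 16.
Step 5: lead(4x⁴ + 30x³ − 8x² + 65x + 16) ÷ lead(D) = 4x⁴ ÷ x = 4x³. Subtract (4x³)·D = 4x⁴ + 32x³. Remainder: −2x³ − 8x² + 65x + 16.
Step 6: lead(−2x³ − 8x² + 65x + 16) ÷ lead(D) = −2x³ ÷ x = −2x². Subtract (−2x²)·D = −2x³ − 16x². Remainder: 8x² + 65x + 16.
Step 7: lead(8x² + 65x + 16) ÷ lead(D) = 8x² ÷ x = 8x. Subtract (8x)·D = 8x² + 64x. Remainder: x + 16.
Step 8: lead(x + 16) ÷ lead(D) = x ÷ x = 1. Subtract (1)·D = x + 8. Remainder: 8.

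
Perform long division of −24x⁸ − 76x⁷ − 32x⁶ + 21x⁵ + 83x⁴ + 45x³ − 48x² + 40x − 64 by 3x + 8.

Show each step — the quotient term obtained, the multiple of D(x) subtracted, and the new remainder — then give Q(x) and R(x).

Q(x) = −8x⁷ − 4x⁶ + 7x⁴ + 9x³ − 9x² + 8x − 8; R(x) = 0

Step 1: lead(−24x⁸ − 76x⁷ − 32x⁶ + 21x⁵ + 83x⁴ + 45x³ − 48x² + 40x − 64) ÷ lead(D) = −24x⁸ ÷ 3x = −8x⁷. Subtract (−8x⁷)·D = −24x⁸ − 64x⁷. Remainder: −12x⁷ − 32x⁶ + 21x⁵ + 83x⁴ + 45x³ − 48x² + 40x − 64.
Step 2: lead(−12x⁷ − 32x⁶ + 21x⁵ + 83x⁴ + 45x³ − 48x² + 40x − 64) ÷ lead(D) = −12x⁷ ÷ 3x = −4x⁶. Subtract (−4x⁶)·D = −12x⁷ − 32x⁶. Remainder: 21x⁵ + 83x⁴ + 45x³ − 48x² + 40x − 64.
Step 3: lead(21x⁵ + 83x⁴ + 45x³ − 48x² + 40x − 64) ÷ lead(D) = 21x⁵ ÷ 3x = 7x⁴. Subtract (7x⁴)·D = 21x⁵ + 56x⁴. Remainder: 27x⁴ + 45x³ − 48x² + 40x − 64.
Step 4: lead(27x⁴ + 45x³ − 48x² + 40x − 64) ÷ lead(D) = 27x⁴ ÷ 3x = 9x³. Subtract (9x³)·D = 27x⁴ + 72x³. Remainder: −27x³ − 48x² + 40x − 64.
Step 5: lead(−27x³ − 48x² + 40x − 64) ÷ lead(D) = −27x³ ÷ 3x = −9x². Subtract (−9x²)·D = −27x³ − 72x². Remainder: 24x² + 40x − 64.
Step 6: lead(24x² + 40x − 64) ÷ lead(D) = 24x² ÷ 3x = 8x. Subtract (8x)·D = 24x² + 64x. Remainder: −24x − 64.
Step 7: lead(−24x − 64) ÷ lead(D) = −24x ÷ 3x = −8. Subtract (−8)·D = −24x − 64. Remainder: 0.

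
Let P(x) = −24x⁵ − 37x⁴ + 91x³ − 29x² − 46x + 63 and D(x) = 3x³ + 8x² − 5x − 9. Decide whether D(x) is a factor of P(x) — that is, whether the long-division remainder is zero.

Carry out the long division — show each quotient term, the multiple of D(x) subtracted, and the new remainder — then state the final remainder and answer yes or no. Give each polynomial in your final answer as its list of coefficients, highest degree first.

R = [0], so D(x) is a factor of P(x). yes

Step 1: lead(−24x⁵ − 37x⁴ + 91x³ − 29x² − 46x + 63) ÷ lead(D) = −24x⁵ ÷ 3x³ = −8x². Subtract (−8x²)·D = −24x⁵ − 64x⁴ + 40x³ + 72x². Remainder: 27x⁴ + 51x³ − 101x² − 46x + 63.
Step 2: lead(27x⁴ + 51x³ − 101x² − 46x + 63) ÷ lead(D) = 27x⁴ ÷ 3x³ = 9x. Subtract (9x)·D = 27x⁴ + 72x³ − 45x² − 81x. Remainder: −21x³ − 56x² + 35x + 63.
Step 3: lead(−21x³ − 56x² + 35x + 63) ÷ lead(D) = −21x³ ÷ 3x³ = −7. Subtract (−7)·D = −21x³ − 56x² + 35x + 63. Remainder: 0.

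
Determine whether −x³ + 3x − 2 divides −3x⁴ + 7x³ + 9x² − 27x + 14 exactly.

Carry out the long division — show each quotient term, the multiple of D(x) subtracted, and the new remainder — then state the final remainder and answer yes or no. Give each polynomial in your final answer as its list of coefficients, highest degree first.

Step 1: lead(−3x⁴ + 7x³ + 9x² − 27x + 14) ÷ lead(D) = −3x⁴ ÷ −x³ = 3x. Subtract (3x)·D = −3x⁴ + 9x² − 6x. Remainder: 7x³ − 21x + 14.
Step 2: lead(7x³ − 21x + 14) ÷ lead(D) = 7x³ ÷ −x³ = −7. Subtract (−7)·D = 7x³ − 21x + 14. Remainder: 0.

R = [0], so D(x) is a factor of P(x). yes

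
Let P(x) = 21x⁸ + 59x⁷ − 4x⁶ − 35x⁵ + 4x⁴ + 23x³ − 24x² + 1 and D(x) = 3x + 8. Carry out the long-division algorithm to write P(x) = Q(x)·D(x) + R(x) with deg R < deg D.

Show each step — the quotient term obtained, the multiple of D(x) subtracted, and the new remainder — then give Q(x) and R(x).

Step 1: lead(21x⁸ + 59x⁷ − 4x⁶ − 35x⁵ + 4x⁴ + 23x³ − 24x² + 1) ÷ lead(D) = 21x⁸ ÷ 3x = 7x⁷. Subtract (7x⁷)·D = 21x⁸ + 56x⁷. Remainder: 3x⁷ − 4x⁶ − 35x⁵ + 4x⁴ + 23x³ − 24x² + 1.
Step 2: lead(3x⁷ − 4x⁶ − 35x⁵ + 4x⁴ + 23x³ − 24x² + 1) ÷ lead(D) = 3x⁷ ÷ 3x = x⁶. Subtract (x⁶)·D = 3x⁷ + 8x⁶. Remainder: −12x⁶ − 35x⁵ + 4x⁴ + 23x³ − 24x² + 1.
Step 3: lead(−12x⁶ − 35x⁵ + 4x⁴ + 23x³ − 24x² + 1) ÷ lead(D) = −12x⁶ ÷ 3x = −4x⁵. Subtract (−4x⁵)·D = −12x⁶ − 32x⁵. Remainder: −3x⁵ + 4x⁴ + 23x³ − 24x² + 1.
Step 4: lead(−3x⁵ + 4x⁴ + 23x³ − 24x² + 1) ÷ lead(D) = −3x⁵ ÷ 3x = −x⁴. Subtract (−x⁴)·D = −3x⁵ − 8x⁴. Remainder: 12x⁴ + 23x³ − 24x² + 1.
Step 5: lead(12x⁴ + 23x³ − 24x² + 1) ÷ lead(D) = 12x⁴ ÷ 3x = 4x³. Subtract (4x³)·D = 12x⁴ + 32x³. Remainder: −9x³ − 24x² + 1.
Step 6: lead(−9x³ − 24x² + 1) ÷ lead(D) = −9x³ ÷ 3x = −3x². Subtract (−3x²)·D = −9x³ − 24x². Remainder: 1.

Q(x) = 7x⁷ + x⁶ − 4x⁵ − x⁴ + 4x³ − 3x²; R(x) = 1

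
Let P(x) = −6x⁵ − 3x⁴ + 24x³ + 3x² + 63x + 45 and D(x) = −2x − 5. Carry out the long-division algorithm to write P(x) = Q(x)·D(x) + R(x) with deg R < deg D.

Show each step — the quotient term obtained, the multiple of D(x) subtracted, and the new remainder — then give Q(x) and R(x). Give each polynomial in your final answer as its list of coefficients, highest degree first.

Step 1: lead(−6x⁵ − 3x⁴ + 24x³ + 3x² + 63x + 45) ÷ lead(D) = −6x⁵ ÷ −2x = 3x⁴. Subtract (3x⁴)·D = −6x⁵ − 15x⁴. Remainder: 12x⁴ + 24x³ + 3x² + 63x + 45.
Step 2: lead(12x⁴ + 24x³ + 3x² + 63x + 45) ÷ lead(D) = 12x⁴ ÷ −2x = −6x³. Subtract (−6x³)·D = 12x⁴ + 30x³. Remainder: −6x³ + 3x² + 63x + 45.
Step 3: lead(−6x³ + 3x² + 63x + 45) ÷ lead(D) = −6x³ ÷ −2x = 3x². Subtract (3x²)·D = −6x³ − 15x². Remainder: 18x² + 63x + 45.
Step 4: lead(18x² + 63x + 45) ÷ lead(D) = 18x² ÷ −2x = −9x. Subtract (−9x)·D = 18x² + 45x. Remainder: 18x + 45.
Step 5: lead(18x + 45) ÷ lead(D) = 18x ÷ −2x = −9. Subtract (−9)·D = 18x + 45. Remainder: 0.

Q = [3, -6, 3, -9, -9]; R = [0]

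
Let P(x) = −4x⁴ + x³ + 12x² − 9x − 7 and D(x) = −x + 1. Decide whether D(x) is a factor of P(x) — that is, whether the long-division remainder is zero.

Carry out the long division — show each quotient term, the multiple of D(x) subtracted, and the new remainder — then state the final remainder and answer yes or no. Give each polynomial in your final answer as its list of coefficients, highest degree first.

R = [-7], so D(x) is not a factor of P(x). no

Step 1: lead(−4x⁴ + x³ + 12x² − 9x − 7) ÷ lead(D) = −4x⁴ ÷ −x = 4x³. Subtract (4x³)·D = −4x⁴ + 4x³. Remainder: −3x³ + 12x² − 9x − 7.
Step 2: lead(−3x³ + 12x² − 9x − 7) ÷ lead(D) = −3x³ ÷ −x = 3x². Subtract (3x²)·D = −3x³ + 3x². Remainder: 9x² − 9x − 7.
Step 3: lead(9x² − 9x − 7) ÷ lead(D) = 9x² ÷ −x = −9x. Subtract (−9x)·D = 9x² − 9x. Remainder: −7.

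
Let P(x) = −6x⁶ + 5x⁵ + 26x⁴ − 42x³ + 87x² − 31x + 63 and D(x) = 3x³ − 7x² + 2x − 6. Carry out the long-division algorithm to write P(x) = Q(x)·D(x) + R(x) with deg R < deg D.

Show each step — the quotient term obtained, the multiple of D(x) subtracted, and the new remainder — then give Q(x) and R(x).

Step 1: lead(−6x⁶ + 5x⁵ + 26x⁴ − 42x³ + 87x² − 31x + 63) ÷ lead(D) = −6x⁶ ÷ 3x³ = −2x³. Subtract (−2x³)·D = −6x⁶ + 14x⁵ − 4x⁴ + 12x³. Remainder: −9x⁵ + 30x⁴ − 54x³ + 87x² − 31x + 63.
Step 2: lead(−9x⁵ + 30x⁴ − 54x³ + 87x² − 31x + 63) ÷ lead(D) = −9x⁵ ÷ 3x³ = −3x². Subtract (−3x²)·D = −9x⁵ + 21x⁴ − 6x³ + 18x². Remainder: 9x⁴ − 48x³ + 69x² − 31x + 63.
Step 3: lead(9x⁴ − 48x³ + 69x² − 31x + 63) ÷ lead(D) = 9x⁴ ÷ 3x³ = 3x. Subtract (3x)·D = 9x⁴ − 21x³ + 6x² − 18x. Remainder: −27x³ + 63x² − 13x + 63.
Step 4: lead(−27x³ + 63x² − 13x + 63) ÷ lead(D) = −27x³ ÷ 3x³ = −9. Subtract (−9)·D = −27x³ + 63x² − 18x + 54. Remainder: 5x + 9.

Q(x) = −2x³ − 3x² + 3x − 9; R(x) = 5x + 9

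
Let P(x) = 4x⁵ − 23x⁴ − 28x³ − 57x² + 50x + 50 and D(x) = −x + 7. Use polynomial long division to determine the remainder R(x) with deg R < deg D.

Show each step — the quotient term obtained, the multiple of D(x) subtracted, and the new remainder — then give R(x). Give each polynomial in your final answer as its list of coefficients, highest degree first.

Step 1: lead(4x⁵ − 23x⁴ − 28x³ − 57x² + 50x + 50) ÷ lead(D) = 4x⁵ ÷ −x = −4x⁴. Subtract (−4x⁴)·D = 4x⁵ − 28x⁴. Remainder: 5x⁴ − 28x³ − 57x² + 50x + 50.
Step 2: lead(5x⁴ − 28x³ − 57x² + 50x + 50) ÷ lead(D) = 5x⁴ ÷ −x = −5x³. Subtract (−5x³)·D = 5x⁴ − 35x³. Remainder: 7x³ − 57x² + 50x + 50.
Step 3: lead(7x³ − 57x² + 50x + 50) ÷ lead(D) = 7x³ ÷ −x = −7x². Subtract (−7x²)·D = 7x³ − 49x². Remainder: −8x² + 50x + 50.
Step 4: lead(−8x² + 50x + 50) ÷ lead(D) = −8x² ÷ −x = 8x. Subtract (8x)·D = −8x² + 56x. Remainder: −6x + 50.
Step 5: lead(−6x + 50) ÷ lead(D) = −6x ÷ −x = 6. Subtract (6)·D = −6x + 42. Remainder: 8.

R = [8]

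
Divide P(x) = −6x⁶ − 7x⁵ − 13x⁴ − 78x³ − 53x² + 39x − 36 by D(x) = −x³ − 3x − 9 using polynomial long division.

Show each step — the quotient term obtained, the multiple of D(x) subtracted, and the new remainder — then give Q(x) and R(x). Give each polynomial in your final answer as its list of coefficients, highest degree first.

Q = [6, 7, -5, 3]; R = [-5, 3, -9]

Step 1: lead(−6x⁶ − 7x⁵ − 13x⁴ − 78x³ − 53x² + 39x − 36) ÷ lead(D) = −6x⁶ ÷ −x³ = 6x³. Subtract (6x³)·D = −6x⁶ − 18x⁴ − 54x³. Remainder: −7x⁵ + 5x⁴ − 24x³ − 53x² + 39x − 36.
Step 2: lead(−7x⁵ + 5x⁴ − 24x³ − 53x² + 39x − 36) ÷ lead(D) = −7x⁵ ÷ −x³ = 7x². Subtract (7x²)·D = −7x⁵ − 21x³ − 63x². Remainder: 5x⁴ − 3x³ + 10x² + 39x − 36.
Step 3: lead(5x⁴ − 3x³ + 10x² + 39x − 36) ÷ lead(D) = 5x⁴ ÷ −x³ = −5x. Subtract (−5x)·D = 5x⁴ + 15x² + 45x. Remainder: −3x³ − 5x² − 6x − 36.
Step 4: lead(−3x³ − 5x² − 6x − 36) ÷ lead(D) = −3x³ ÷ −x³ = 3. Subtract (3)·D = −3x³ − 9x − 27. Remainder: −5x² + 3x − 9.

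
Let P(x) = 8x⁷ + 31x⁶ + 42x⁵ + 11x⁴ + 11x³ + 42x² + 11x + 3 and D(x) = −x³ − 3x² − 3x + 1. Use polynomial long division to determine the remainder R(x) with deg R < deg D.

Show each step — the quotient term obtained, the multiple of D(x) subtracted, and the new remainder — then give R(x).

Step 1: lead(8x⁷ + 31x⁶ + 42x⁵ + 11x⁴ + 11x³ + 42x² + 11x + 3) ÷ lead(D) = 8x⁷ ÷ −x³ = −8x⁴. Subtract (−8x⁴)·D = 8x⁷ + 24x⁶ + 24x⁵ − 8x⁴. Remainder: 7x⁶ + 18x⁵ + 19x⁴ + 11x³ + 42x² + 11x + 3.
Step 2: lead(7x⁶ + 18x⁵ + 19x⁴ + 11x³ + 42x² + 11x + 3) ÷ lead(D) = 7x⁶ ÷ −x³ = −7x³. Subtract (−7x³)·D = 7x⁶ + 21x⁵ + 21x⁴ − 7x³. Remainder: −3x⁵ − 2x⁴ + 18x³ + 42x² + 11x + 3.
Step 3: lead(−3x⁵ − 2x⁴ + 18x³ + 42x² + 11x + 3) ÷ lead(D) = −3x⁵ ÷ −x³ = 3x². Subtract (3x²)·D = −3x⁵ − 9x⁴ − 9x³ + 3x². Remainder: 7x⁴ + 27x³ + 39x² + 11x + 3.
Step 4: lead(7x⁴ + 27x³ + 39x² + 11x + 3) ÷ lead(D) = 7x⁴ ÷ −x³ = −7x. Subtract (−7x)·D = 7x⁴ + 21x³ + 21x² − 7x. Remainder: 6x³ + 18x² + 18x + 3.
Step 5: lead(6x³ + 18x² + 18x + 3) ÷ lead(D) = 6x³ ÷ −x³ = −6. Subtract (−6)·D = 6x³ + 18x² + 18x − 6. Remainder: 9.

R(x) = 9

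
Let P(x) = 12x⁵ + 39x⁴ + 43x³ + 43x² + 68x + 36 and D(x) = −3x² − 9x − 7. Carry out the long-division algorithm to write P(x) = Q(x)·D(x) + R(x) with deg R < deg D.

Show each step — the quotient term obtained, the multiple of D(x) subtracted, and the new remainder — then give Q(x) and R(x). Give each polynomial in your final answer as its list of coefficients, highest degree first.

Q = [-4, -1, -2, -6]; R = [-6]

Step 1: lead(12x⁵ + 39x⁴ + 43x³ + 43x² + 68x + 36) ÷ lead(D) = 12x⁵ ÷ −3x² = −4x³. Subtract (−4x³)·D = 12x⁵ + 36x⁴ + 28x³. Remainder: 3x⁴ + 15x³ + 43x² + 68x + 36.
Step 2: lead(3x⁴ + 15x³ + 43x² + 68x + 36) ÷ lead(D) = 3x⁴ ÷ −3x² = −x². Subtract (−x²)·D = 3x⁴ + 9x³ + 7x². Remainder: 6x³ + 36x² + 68x + 36.
Step 3: lead(6x³ + 36x² + 68x + 36) ÷ lead(D) = 6x³ ÷ −3x² = −2x. Subtract (−2x)·D = 6x³ + 18x² + 14x. Remainder: 18x² + 54x + 36.
Step 4: lead(18x² + 54x + 36) ÷ lead(D) = 18x² ÷ −3x² = −6. Subtract (−6)·D = 18x² + 54x + 42. Remainder: −6.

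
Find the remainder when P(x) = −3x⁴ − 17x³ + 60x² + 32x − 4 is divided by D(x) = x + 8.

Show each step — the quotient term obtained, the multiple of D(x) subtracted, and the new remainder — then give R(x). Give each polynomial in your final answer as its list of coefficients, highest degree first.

Step 1: lead(−3x⁴ − 17x³ + 60x² + 32x − 4) ÷ lead(D) = −3x⁴ ÷ x = −3x³. Subtract (−3x³)·D = −3x⁴ − 24x³. Remainder: 7x³ + 60x² + 32x − 4.
Step 2: lead(7x³ + 60x² + 32x − 4) ÷ lead(D) = 7x³ ÷ x = 7x². Subtract (7x²)·D = 7x³ + 56x². Remainder: 4x² + 32x − 4.
Step 3: lead(4x² + 32x − 4) ÷ lead(D) = 4x² ÷ x = 4x. Subtract (4x)·D = 4x² + 32x. Remainder: −4.

R = [-4]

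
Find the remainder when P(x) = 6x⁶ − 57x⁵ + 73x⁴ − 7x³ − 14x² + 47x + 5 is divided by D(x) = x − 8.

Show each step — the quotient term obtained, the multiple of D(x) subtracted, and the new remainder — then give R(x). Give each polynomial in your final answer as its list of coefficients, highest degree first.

R = [-3]

Step 1: lead(6x⁶ − 57x⁵ + 73x⁴ − 7x³ − 14x² + 47x + 5) ÷ lead(D) = 6x⁶ ÷ x = 6x⁵. Subtract (6x⁵)·D = 6x⁶ − 48x⁵. Remainder: −9x⁵ + 73x⁴ − 7x³ − 14x² + 47x + 5.
Step 2: lead(−9x⁵ + 73x⁴ − 7x³ − 14x² + 47x + 5) ÷ lead(D) = −9x⁵ ÷ x = −9x⁴. Subtract (−9x⁴)·D = −9x⁵ + 72x⁴. Remainder: x⁴ − 7x³ − 14x² + 47x + 5.
Step 3: lead(x⁴ − 7x³ − 14x² + 47x + 5) ÷ lead(D) = x⁴ ÷ x = x³. Subtract (x³)·D = x⁴ − 8x³. Remainder: x³ − 14x² + 47x + 5.
Step 4: lead(x³ − 14x² + 47x + 5) ÷ lead(D) = x³ ÷ x = x². Subtract (x²)·D = x³ − 8x². Remainder: −6x² + 47x + 5.
Step 5: lead(−6x² + 47x + 5) ÷ lead(D) = −6x² ÷ x = −6x. Subtract (−6x)·D = −6x² + 48x. Remainder: −x + 5.
Step 6: lead(−x + 5) ÷ lead(D) = −x ÷ x = −1. Subtract (−1)·D = −x + 8. Remainder: −3.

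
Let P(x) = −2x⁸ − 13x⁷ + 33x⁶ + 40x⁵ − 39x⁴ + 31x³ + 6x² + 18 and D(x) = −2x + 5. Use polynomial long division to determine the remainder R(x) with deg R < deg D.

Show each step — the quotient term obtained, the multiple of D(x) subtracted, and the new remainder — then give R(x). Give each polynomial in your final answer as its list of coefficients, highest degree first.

Step 1: lead(−2x⁸ − 13x⁷ + 33x⁶ + 40x⁵ − 39x⁴ + 31x³ + 6x² + 18) ÷ lead(D) = −2x⁸ ÷ −2x = x⁷. Subtract (x⁷)·D = −2x⁸ + 5x⁷. Remainder: −18x⁷ + 33x⁶ + 40x⁵ − 39x⁴ + 31x³ + 6x² + 18.
Step 2: lead(−18x⁷ + 33x⁶ + 40x⁵ − 39x⁴ + 31x³ + 6x² + 18) ÷ lead(D) = −18x⁷ ÷ −2x = 9x⁶. Subtract (9x⁶)·D = −18x⁷ + 45x⁶. Remainder: −12x⁶ + 40x⁵ − 39x⁴ + 31x³ + 6x² + 18.
Step 3: lead(−12x⁶ + 40x⁵ − 39x⁴ + 31x³ + 6x² + 18) ÷ lead(D) = −12x⁶ ÷ −2x = 6x⁵. Subtract (6x⁵)·D = −12x⁶ + 30x⁵. Remainder: 10x⁵ − 39x⁴ + 31x³ + 6x² + 18.
Step 4: lead(10x⁵ − 39x⁴ + 31x³ + 6x² + 18) ÷ lead(D) = 10x⁵ ÷ −2x = −5x⁴. Subtract (−5x⁴)·D = 10x⁵ − 25x⁴. Remainder: −14x⁴ + 31x³ + 6x² + 18.
Step 5: lead(−14x⁴ + 31x³ + 6x² + 18) ÷ lead(D) = −14x⁴ ÷ −2x = 7x³. Subtract (7x³)·D = −14x⁴ + 35x³. Remainder: −4x³ + 6x² + 18.
Step 6: lead(−4x³ + 6x² + 18) ÷ lead(D) = −4x³ ÷ −2x = 2x². Subtract (2x²)·D = −4x³ + 10x². Remainder: −4x² + 18.
Step 7: lead(−4x² + 18) ÷ lead(D) = −4x² ÷ −2x = 2x. Subtract (2x)·D = −4x² + 10x. Remainder: −10x + 18.
Step 8: lead(−10x + 18) ÷ lead(D) = −10x ÷ −2x = 5. Subtract (5)·D = −10x + 25. Remainder: −7.

R = [-7]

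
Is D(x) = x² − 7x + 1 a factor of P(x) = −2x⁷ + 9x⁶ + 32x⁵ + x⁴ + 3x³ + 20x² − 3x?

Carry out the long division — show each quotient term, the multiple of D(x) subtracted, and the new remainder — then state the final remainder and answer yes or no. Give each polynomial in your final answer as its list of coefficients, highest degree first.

R = [0], so D(x) is a factor of P(x). yes

Step 1: lead(−2x⁷ + 9x⁶ + 32x⁵ + x⁴ + 3x³ + 20x² − 3x) ÷ lead(D) = −2x⁷ ÷ x² = −2x⁵. Subtract (−2x⁵)·D = −2x⁷ + 14x⁶ − 2x⁵. Remainder: −5x⁶ + 34x⁵ + x⁴ + 3x³ + 20x² − 3x.
Step 2: lead(−5x⁶ + 34x⁵ + x⁴ + 3x³ + 20x² − 3x) ÷ lead(D) = −5x⁶ ÷ x² = −5x⁴. Subtract (−5x⁴)·D = −5x⁶ + 35x⁵ − 5x⁴. Remainder: −x⁵ + 6x⁴ + 3x³ + 20x² − 3x.
Step 3: lead(−x⁵ + 6x⁴ + 3x³ + 20x² − 3x) ÷ lead(D) = −x⁵ ÷ x² = −x³. Subtract (−x³)·D = −x⁵ + 7x⁴ − x³. Remainder: −x⁴ + 4x³ + 20x² − 3x.
Step 4: lead(−x⁴ + 4x³ + 20x² − 3x) ÷ lead(D) = −x⁴ ÷ x² = −x². Subtract (−x²)·D = −x⁴ + 7x³ − x². Remainder: −3x³ + 21x² − 3x.
Step 5: lead(−3x³ + 21x² − 3x) ÷ lead(D) = −3x³ ÷ x² = −3x. Subtract (−3x)·D = −3x³ + 21x² − 3x. Remainder: 0.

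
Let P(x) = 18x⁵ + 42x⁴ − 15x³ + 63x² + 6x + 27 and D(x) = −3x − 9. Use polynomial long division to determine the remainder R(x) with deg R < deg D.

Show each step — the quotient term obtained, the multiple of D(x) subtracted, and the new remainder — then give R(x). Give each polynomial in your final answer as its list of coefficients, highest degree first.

Step 1: lead(18x⁵ + 42x⁴ − 15x³ + 63x² + 6x + 27) ÷ lead(D) = 18x⁵ ÷ −3x = −6x⁴. Subtract (−6x⁴)·D = 18x⁵ + 54x⁴. Remainder: −12x⁴ − 15x³ + 63x² + 6x + 27.
Step 2: lead(−12x⁴ − 15x³ + 63x² + 6x + 27) ÷ lead(D) = −12x⁴ ÷ −3x = 4x³. Subtract (4x³)·D = −12x⁴ − 36x³. Remainder: 21x³ + 63x² + 6x + 27.
Step 3: lead(21x³ + 63x² + 6x + 27) ÷ lead(D) = 21x³ ÷ −3x = −7x². Subtract (−7x²)·D = 21x³ + 63x². Remainder: 6x + 27.
Step 4: lead(6x + 27) ÷ lead(D) = 6x ÷ −3x = −2. Subtract (−2)·D = 6x + 18. Remainder: 9.

R = [9]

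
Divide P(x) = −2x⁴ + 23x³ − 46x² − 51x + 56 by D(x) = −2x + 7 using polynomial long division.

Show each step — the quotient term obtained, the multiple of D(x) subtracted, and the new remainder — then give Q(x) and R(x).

Q(x) = x³ − 8x² − 5x + 8; R(x) = 0

Step 1: lead(−2x⁴ + 23x³ − 46x² − 51x + 56) ÷ lead(D) = −2x⁴ ÷ −2x = x³. Subtract (x³)·D = −2x⁴ + 7x³. Remainder: 16x³ − 46x² − 51x + 56.
Step 2: lead(16x³ − 46x² − 51x + 56) ÷ lead(D) = 16x³ ÷ −2x = −8x². Subtract (−8x²)·D = 16x³ − 56x². Remainder: 10x² − 51x + 56.
Step 3: lead(10x² − 51x + 56) ÷ lead(D) = 10x² ÷ −2x = −5x. Subtract (−5x)·D = 10x² − 35x. Remainder: −16x + 56.
Step 4: lead(−16x + 56) ÷ lead(D) = −16x ÷ −2x = 8. Subtract (8)·D = −16x + 56. Remainder: 0.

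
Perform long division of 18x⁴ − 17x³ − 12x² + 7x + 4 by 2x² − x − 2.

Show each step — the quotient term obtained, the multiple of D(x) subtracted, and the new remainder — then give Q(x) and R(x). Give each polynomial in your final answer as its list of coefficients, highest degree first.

Q = [9, -4, 1]; R = [6]

Step 1: lead(18x⁴ − 17x³ − 12x² + 7x + 4) ÷ lead(D) = 18x⁴ ÷ 2x² = 9x². Subtract (9x²)·D = 18x⁴ − 9x³ − 18x². Remainder: −8x³ + 6x² + 7x + 4.
Step 2: lead(−8x³ + 6x² + 7x + 4) ÷ lead(D) = −8x³ ÷ 2x² = −4x. Subtract (−4x)·D = −8x³ + 4x² + 8x. Remainder: 2x² − x + 4.
Step 3: lead(2x² − x + 4) ÷ lead(D) = 2x² ÷ 2x² = 1. Subtract (1)·D = 2x² − x − 2. Remainder: 6.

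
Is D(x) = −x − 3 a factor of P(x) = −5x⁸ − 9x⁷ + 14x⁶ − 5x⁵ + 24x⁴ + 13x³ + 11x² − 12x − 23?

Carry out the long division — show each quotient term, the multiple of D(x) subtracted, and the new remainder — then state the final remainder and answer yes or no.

Step 1: lead(−5x⁸ − 9x⁷ + 14x⁶ − 5x⁵ + 24x⁴ + 13x³ + 11x² − 12x − 23) ÷ lead(D) = −5x⁸ ÷ −x = 5x⁷. Subtract (5x⁷)·D = −5x⁸ − 15x⁷. Remainder: 6x⁷ + 14x⁶ − 5x⁵ + 24x⁴ + 13x³ + 11x² − 12x − 23.
Step 2: lead(6x⁷ + 14x⁶ − 5x⁵ + 24x⁴ + 13x³ + 11x² − 12x − 23) ÷ lead(D) = 6x⁷ ÷ −x = −6x⁶. Subtract (−6x⁶)·D = 6x⁷ + 18x⁶. Remainder: −4x⁶ − 5x⁵ + 24x⁴ + 13x³ + 11x² − 12x − 23.
Step 3: lead(−4x⁶ − 5x⁵ + 24x⁴ + 13x³ + 11x² − 12x − 23) ÷ lead(D) = −4x⁶ ÷ −x = 4x⁵. Subtract (4x⁵)·D = −4x⁶ − 12x⁵. Remainder: 7x⁵ + 24x⁴ + 13x³ + 11x² − 12x − 23.
Step 4: lead(7x⁵ + 24x⁴ + 13x³ + 11x² − 12x − 23) ÷ lead(D) = 7x⁵ ÷ −x = −7x⁴. Subtract (−7x⁴)·D = 7x⁵ + 21x⁴. Remainder: 3x⁴ + 13x³ + 11x² − 12x − 23.
Step 5: lead(3x⁴ + 13x³ + 11x² − 12x − 23) ÷ lead(D) = 3x⁴ ÷ −x = −3x³. Subtract (−3x³)·D = 3x⁴ + 9x³. Remainder: 4x³ + 11x² − 12x − 23.
Step 6: lead(4x³ + 11x² − 12x − 23) ÷ lead(D) = 4x³ ÷ −x = −4x². Subtract (−4x²)·D = 4x³ + 12x². Remainder: −x² − 12x − 23.
Step 7: lead(−x² − 12x − 23) ÷ lead(D) = −x² ÷ −x = x. Subtract (x)·D = −x² − 3x. Remainder: −9x − 23.
Step 8: lead(−9x − 23) ÷ lead(D) = −9x ÷ −x = 9. Subtract (9)·D = −9x − 27. Remainder: 4.

R(x) = 4, so D(x) is not a factor of P(x). no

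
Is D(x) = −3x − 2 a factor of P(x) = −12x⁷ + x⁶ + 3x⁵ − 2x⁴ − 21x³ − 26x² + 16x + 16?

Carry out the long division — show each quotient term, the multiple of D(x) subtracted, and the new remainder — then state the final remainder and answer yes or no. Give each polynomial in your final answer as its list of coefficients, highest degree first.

R = [0], so D(x) is a factor of P(x). yes

Step 1: lead(−12x⁷ + x⁶ + 3x⁵ − 2x⁴ − 21x³ − 26x² + 16x + 16) ÷ lead(D) = −12x⁷ ÷ −3x = 4x⁶. Subtract (4x⁶)·D = −12x⁷ − 8x⁶. Remainder: 9x⁶ + 3x⁵ − 2x⁴ − 21x³ − 26x² + 16x + 16.
Step 2: lead(9x⁶ + 3x⁵ − 2x⁴ − 21x³ − 26x² + 16x + 16) ÷ lead(D) = 9x⁶ ÷ −3x = −3x⁵. Subtract (−3x⁵)·D = 9x⁶ + 6x⁵. Remainder: −3x⁵ − 2x⁴ − 21x³ − 26x² + 16x + 16.
Step 3: lead(−3x⁵ − 2x⁴ − 21x³ − 26x² + 16x + 16) ÷ lead(D) = −3x⁵ ÷ −3x = x⁴. Subtract (x⁴)·D = −3x⁵ − 2x⁴. Remainder: −21x³ − 26x² + 16x + 16.
Step 4: lead(−21x³ − 26x² + 16x + 16) ÷ lead(D) = −21x³ ÷ −3x = 7x². Subtract (7x²)·D = −21x³ − 14x². Remainder: −12x² + 16x + 16.
Step 5: lead(−12x² + 16x + 16) ÷ lead(D) = −12x² ÷ −3x = 4x. Subtract (4x)·D = −12x² − 8x. Remainder: 24x + 16.
Step 6: lead(24x + 16) ÷ lead(D) = 24x ÷ −3x = −8. Subtract (−8)·D = 24x + 16. Remainder: 0.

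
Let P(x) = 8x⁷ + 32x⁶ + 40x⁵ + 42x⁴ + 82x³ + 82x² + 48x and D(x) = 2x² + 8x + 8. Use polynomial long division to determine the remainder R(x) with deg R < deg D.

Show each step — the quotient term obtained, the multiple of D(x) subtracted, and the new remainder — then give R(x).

R(x) = −8

Step 1: lead(8x⁷ + 32x⁶ + 40x⁵ + 42x⁴ + 82x³ + 82x² + 48x) ÷ lead(D) = 8x⁷ ÷ 2x² = 4x⁵. Subtract (4x⁵)·D = 8x⁷ + 32x⁶ + 32x⁵. Remainder: 8x⁵ + 42x⁴ + 82x³ + 82x² + 48x.
Step 2: lead(8x⁵ + 42x⁴ + 82x³ + 82x² + 48x) ÷ lead(D) = 8x⁵ ÷ 2x² = 4x³. Subtract (4x³)·D = 8x⁵ + 32x⁴ + 32x³. Remainder: 10x⁴ + 50x³ + 82x² + 48x.
Step 3: lead(10x⁴ + 50x³ + 82x² + 48x) ÷ lead(D) = 10x⁴ ÷ 2x² = 5x². Subtract (5x²)·D = 10x⁴ + 40x³ + 40x². Remainder: 10x³ + 42x² + 48x.
Step 4: lead(10x³ + 42x² + 48x) ÷ lead(D) = 10x³ ÷ 2x² = 5x. Subtract (5x)·D = 10x³ + 40x² + 40x. Remainder: 2x² + 8x.
Step 5: lead(2x² + 8x) ÷ lead(D) = 2x² ÷ 2x² = 1. Subtract (1)·D = 2x² + 8x + 8. Remainder: −8.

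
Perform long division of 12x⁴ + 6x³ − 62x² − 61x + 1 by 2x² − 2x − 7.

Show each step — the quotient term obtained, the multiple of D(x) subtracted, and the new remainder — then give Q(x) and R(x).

Step 1: lead(12x⁴ + 6x³ − 62x² − 61x + 1) ÷ lead(D) = 12x⁴ ÷ 2x² = 6x². Subtract (6x²)·D = 12x⁴ − 12x³ − 42x². Remainder: 18x³ − 20x² − 61x + 1.
Step 2: lead(18x³ − 20x² − 61x + 1) ÷ lead(D) = 18x³ ÷ 2x² = 9x. Subtract (9x)·D = 18x³ − 18x² − 63x. Remainder: −2x² + 2x + 1.
Step 3: lead(−2x² + 2x + 1) ÷ lead(D) = −2x² ÷ 2x² = −1. Subtract (−1)·D = −2x² + 2x + 7. Remainder: −6.

Q(x) = 6x² + 9x − 1; R(x) = −6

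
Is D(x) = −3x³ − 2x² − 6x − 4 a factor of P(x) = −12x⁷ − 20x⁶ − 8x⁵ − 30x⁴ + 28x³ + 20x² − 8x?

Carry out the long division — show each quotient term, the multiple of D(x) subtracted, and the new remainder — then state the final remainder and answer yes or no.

R(x) = 0, so D(x) is a factor of P(x). yes

Step 1: lead(−12x⁷ − 20x⁶ − 8x⁵ − 30x⁴ + 28x³ + 20x² − 8x) ÷ lead(D) = −12x⁷ ÷ −3x³ = 4x⁴. Subtract (4x⁴)·D = −12x⁷ − 8x⁶ − 24x⁵ − 16x⁴. Remainder: −12x⁶ + 16x⁵ − 14x⁴ + 28x³ + 20x² − 8x.
Step 2: lead(−12x⁶ + 16x⁵ − 14x⁴ + 28x³ + 20x² − 8x) ÷ lead(D) = −12x⁶ ÷ −3x³ = 4x³. Subtract (4x³)·D = −12x⁶ − 8x⁵ − 24x⁴ − 16x³. Remainder: 24x⁵ + 10x⁴ + 44x³ + 20x² − 8x.
Step 3: lead(24x⁵ + 10x⁴ + 44x³ + 20x² − 8x) ÷ lead(D) = 24x⁵ ÷ −3x³ = −8x². Subtract (−8x²)·D = 24x⁵ + 16x⁴ + 48x³ + 32x². Remainder: −6x⁴ − 4x³ − 12x² − 8x.
Step 4: lead(−6x⁴ − 4x³ − 12x² − 8x) ÷ lead(D) = −6x⁴ ÷ −3x³ = 2x. Subtract (2x)·D = −6x⁴ − 4x³ − 12x² − 8x. Remainder: 0.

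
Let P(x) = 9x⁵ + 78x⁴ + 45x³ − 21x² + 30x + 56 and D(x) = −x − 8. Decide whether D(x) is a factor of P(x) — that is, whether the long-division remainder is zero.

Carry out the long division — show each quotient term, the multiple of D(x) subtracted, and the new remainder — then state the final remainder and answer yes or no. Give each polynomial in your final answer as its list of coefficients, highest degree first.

R = [8], so D(x) is not a factor of P(x). no

Step 1: lead(9x⁵ + 78x⁴ + 45x³ − 21x² + 30x + 56) ÷ lead(D) = 9x⁵ ÷ −x = −9x⁴. Subtract (−9x⁴)·D = 9x⁵ + 72x⁴. Remainder: 6x⁴ + 45x³ − 21x² + 30x + 56.
Step 2: lead(6x⁴ + 45x³ − 21x² + 30x + 56) ÷ lead(D) = 6x⁴ ÷ −x = −6x³. Subtract (−6x³)·D = 6x⁴ + 48x³. Remainder: −3x³ − 21x² + 30x + 56.
Step 3: lead(−3x³ − 21x² + 30x + 56) ÷ lead(D) = −3x³ ÷ −x = 3x². Subtract (3x²)·D = −3x³ − 24x². Remainder: 3x² + 30x + 56.
Step 4: lead(3x² + 30x + 56) ÷ lead(D) = 3x² ÷ −x = −3x. Subtract (−3x)·D = 3x² + 24x. Remainder: 6x + 56.
Step 5: lead(6x + 56) ÷ lead(D) = 6x ÷ −x = −6. Subtract (−6)·D = 6x + 48. Remainder: 8.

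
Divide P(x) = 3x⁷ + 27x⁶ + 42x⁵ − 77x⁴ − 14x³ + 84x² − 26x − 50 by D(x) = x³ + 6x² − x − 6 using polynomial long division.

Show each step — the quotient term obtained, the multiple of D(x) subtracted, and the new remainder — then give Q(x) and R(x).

Q(x) = 3x⁴ + 9x³ − 9x² + 4x + 7; R(x) = −8x² + 5x − 8

Step 1: lead(3x⁷ + 27x⁶ + 42x⁵ − 77x⁴ − 14x³ + 84x² − 26x − 50) ÷ lead(D) = 3x⁷ ÷ x³ = 3x⁴. Subtract (3x⁴)·D = 3x⁷ + 18x⁶ − 3x⁵ − 18x⁴. Remainder: 9x⁶ + 45x⁵ − 59x⁴ − 14x³ + 84x² − 26x − 50.
Step 2: lead(9x⁶ + 45x⁵ − 59x⁴ − 14x³ + 84x² − 26x − 50) ÷ lead(D) = 9x⁶ ÷ x³ = 9x³. Subtract (9x³)·D = 9x⁶ + 54x⁵ − 9x⁴ − 54x³. Remainder: −9x⁵ − 50x⁴ + 40x³ + 84x² − 26x − 50.
Step 3: lead(−9x⁵ − 50x⁴ + 40x³ + 84x² − 26x − 50) ÷ lead(D) = −9x⁵ ÷ x³ = −9x². Subtract (−9x²)·D = −9x⁵ − 54x⁴ + 9x³ + 54x². Remainder: 4x⁴ + 31x³ + 30x² − 26x − 50.
Step 4: lead(4x⁴ + 31x³ + 30x² − 26x − 50) ÷ lead(D) = 4x⁴ ÷ x³ = 4x. Subtract (4x)·D = 4x⁴ + 24x³ − 4x² − 24x. Remainder: 7x³ + 34x² − 2x − 50.
Step 5: lead(7x³ + 34x² − 2x − 50) ÷ lead(D) = 7x³ ÷ x³ = 7. Subtract (7)·D = 7x³ + 42x² − 7x − 42. Remainder: −8x² + 5x − 8.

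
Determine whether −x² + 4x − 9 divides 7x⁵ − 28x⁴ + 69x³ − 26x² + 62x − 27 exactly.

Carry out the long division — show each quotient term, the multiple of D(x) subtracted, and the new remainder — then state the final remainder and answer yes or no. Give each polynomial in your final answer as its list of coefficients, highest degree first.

Step 1: lead(7x⁵ − 28x⁴ + 69x³ − 26x² + 62x − 27) ÷ lead(D) = 7x⁵ ÷ −x² = −7x³. Subtract (−7x³)·D = 7x⁵ − 28x⁴ + 63x³. Remainder: 6x³ − 26x² + 62x − 27.
Step 2: lead(6x³ − 26x² + 62x − 27) ÷ lead(D) = 6x³ ÷ −x² = −6x. Subtract (−6x)·D = 6x³ − 24x² + 54x. Remainder: −2x² + 8x − 27.
Step 3: lead(−2x² + 8x − 27) ÷ lead(D) = −2x² ÷ −x² = 2. Subtract (2)·D = −2x² + 8x − 18. Remainder: −9.

R = [-9], so D(x) is not a factor of P(x). no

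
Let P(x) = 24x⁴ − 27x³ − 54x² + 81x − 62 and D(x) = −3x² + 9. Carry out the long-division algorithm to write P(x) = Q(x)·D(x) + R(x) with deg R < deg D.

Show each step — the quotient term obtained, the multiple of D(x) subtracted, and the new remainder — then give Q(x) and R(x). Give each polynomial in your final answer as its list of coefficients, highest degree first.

Q = [-8, 9, -6]; R = [-8]

Step 1: lead(24x⁴ − 27x³ − 54x² + 81x − 62) ÷ lead(D) = 24x⁴ ÷ −3x² = −8x². Subtract (−8x²)·D = 24x⁴ − 72x². Remainder: −27x³ + 18x² + 81x − 62.
Step 2: lead(−27x³ + 18x² + 81x − 62) ÷ lead(D) = −27x³ ÷ −3x² = 9x. Subtract (9x)·D = −27x³ + 81x. Remainder: 18x² − 62.
Step 3: lead(18x² − 62) ÷ lead(D) = 18x² ÷ −3x² = −6. Subtract (−6)·D = 18x² − 54. Remainder: −8.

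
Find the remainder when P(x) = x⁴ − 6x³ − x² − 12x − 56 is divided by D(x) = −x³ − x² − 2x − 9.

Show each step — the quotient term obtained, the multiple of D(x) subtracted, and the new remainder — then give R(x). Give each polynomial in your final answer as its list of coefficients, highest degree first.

R = [4, -7, 7]

Step 1: lead(x⁴ − 6x³ − x² − 12x − 56) ÷ lead(D) = x⁴ ÷ −x³ = −x. Subtract (−x)·D = x⁴ + x³ + 2x² + 9x. Remainder: −7x³ − 3x² − 21x − 56.
Step 2: lead(−7x³ − 3x² − 21x − 56) ÷ lead(D) = −7x³ ÷ −x³ = 7. Subtract (7)·D = −7x³ − 7x² − 14x − 63. Remainder: 4x² − 7x + 7.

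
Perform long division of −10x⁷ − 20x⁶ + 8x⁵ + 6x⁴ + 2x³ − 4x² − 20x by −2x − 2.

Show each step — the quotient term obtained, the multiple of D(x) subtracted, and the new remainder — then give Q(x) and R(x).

Step 1: lead(−10x⁷ − 20x⁶ + 8x⁵ + 6x⁴ + 2x³ − 4x² − 20x) ÷ lead(D) = −10x⁷ ÷ −2x = 5x⁶. Subtract (5x⁶)·D = −10x⁷ − 10x⁶. Remainder: −10x⁶ + 8x⁵ + 6x⁴ + 2x³ − 4x² − 20x.
Step 2: lead(−10x⁶ + 8x⁵ + 6x⁴ + 2x³ − 4x² − 20x) ÷ lead(D) = −10x⁶ ÷ −2x = 5x⁵. Subtract (5x⁵)·D = −10x⁶ − 10x⁵. Remainder: 18x⁵ + 6x⁴ + 2x³ − 4x² − 20x.
Step 3: lead(18x⁵ + 6x⁴ + 2x³ − 4x² − 20x) ÷ lead(D) = 18x⁵ ÷ −2x = −9x⁴. Subtract (−9x⁴)·D = 18x⁵ + 18x⁴. Remainder: −12x⁴ + 2x³ − 4x² − 20x.
Step 4: lead(−12x⁴ + 2x³ − 4x² − 20x) ÷ lead(D) = −12x⁴ ÷ −2x = 6x³. Subtract (6x³)·D = −12x⁴ − 12x³. Remainder: 14x³ − 4x² − 20x.
Step 5: lead(14x³ − 4x² − 20x) ÷ lead(D) = 14x³ ÷ −2x = −7x². Subtract (−7x²)·D = 14x³ + 14x². Remainder: −18x² − 20x.
Step 6: lead(−18x² − 20x) ÷ lead(D) = −18x² ÷ −2x = 9x. Subtract (9x)·D = −18x² − 18x. Remainder: −2x.
Step 7: lead(−2x) ÷ lead(D) = −2x ÷ −2x = 1. Subtract (1)·D = −2x − 2. Remainder: 2.

Q(x) = 5x⁶ + 5x⁵ − 9x⁴ + 6x³ − 7x² + 9x + 1; R(x) = 2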